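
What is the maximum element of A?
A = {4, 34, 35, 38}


Set A = {4, 34, 35, 38}
Elements in ascending order: 4, 34, 35, 38
The largest element is 38.

38


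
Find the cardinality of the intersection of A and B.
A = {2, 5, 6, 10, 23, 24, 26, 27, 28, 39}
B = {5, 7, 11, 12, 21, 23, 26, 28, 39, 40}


Set A = {2, 5, 6, 10, 23, 24, 26, 27, 28, 39}
Set B = {5, 7, 11, 12, 21, 23, 26, 28, 39, 40}
A ∩ B = {5, 23, 26, 28, 39}
|A ∩ B| = 5

5


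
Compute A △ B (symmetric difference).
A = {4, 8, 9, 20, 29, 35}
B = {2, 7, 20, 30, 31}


Set A = {4, 8, 9, 20, 29, 35}
Set B = {2, 7, 20, 30, 31}
A △ B = (A \ B) ∪ (B \ A)
Elements in A but not B: {4, 8, 9, 29, 35}
Elements in B but not A: {2, 7, 30, 31}
A △ B = {2, 4, 7, 8, 9, 29, 30, 31, 35}

{2, 4, 7, 8, 9, 29, 30, 31, 35}


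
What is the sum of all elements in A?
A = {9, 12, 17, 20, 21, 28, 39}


Set A = {9, 12, 17, 20, 21, 28, 39}
Sum = 9 + 12 + 17 + 20 + 21 + 28 + 39 = 146

146


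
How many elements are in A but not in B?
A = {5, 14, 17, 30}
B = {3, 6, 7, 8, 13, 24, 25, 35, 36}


Set A = {5, 14, 17, 30}
Set B = {3, 6, 7, 8, 13, 24, 25, 35, 36}
A \ B = {5, 14, 17, 30}
|A \ B| = 4

4


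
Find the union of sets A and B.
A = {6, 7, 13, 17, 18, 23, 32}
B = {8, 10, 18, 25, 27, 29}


Set A = {6, 7, 13, 17, 18, 23, 32}
Set B = {8, 10, 18, 25, 27, 29}
A ∪ B includes all elements in either set.
Elements from A: {6, 7, 13, 17, 18, 23, 32}
Elements from B not already included: {8, 10, 25, 27, 29}
A ∪ B = {6, 7, 8, 10, 13, 17, 18, 23, 25, 27, 29, 32}

{6, 7, 8, 10, 13, 17, 18, 23, 25, 27, 29, 32}


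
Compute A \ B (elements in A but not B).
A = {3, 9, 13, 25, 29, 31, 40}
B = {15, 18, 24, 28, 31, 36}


Set A = {3, 9, 13, 25, 29, 31, 40}
Set B = {15, 18, 24, 28, 31, 36}
A \ B includes elements in A that are not in B.
Check each element of A:
3 (not in B, keep), 9 (not in B, keep), 13 (not in B, keep), 25 (not in B, keep), 29 (not in B, keep), 31 (in B, remove), 40 (not in B, keep)
A \ B = {3, 9, 13, 25, 29, 40}

{3, 9, 13, 25, 29, 40}


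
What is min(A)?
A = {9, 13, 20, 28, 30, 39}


Set A = {9, 13, 20, 28, 30, 39}
Elements in ascending order: 9, 13, 20, 28, 30, 39
The smallest element is 9.

9


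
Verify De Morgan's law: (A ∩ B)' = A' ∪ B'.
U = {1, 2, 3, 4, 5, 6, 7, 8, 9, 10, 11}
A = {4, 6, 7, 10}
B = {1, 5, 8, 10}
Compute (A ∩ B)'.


U = {1, 2, 3, 4, 5, 6, 7, 8, 9, 10, 11}
A = {4, 6, 7, 10}, B = {1, 5, 8, 10}
A ∩ B = {10}
(A ∩ B)' = U \ (A ∩ B) = {1, 2, 3, 4, 5, 6, 7, 8, 9, 11}
Verification via A' ∪ B': A' = {1, 2, 3, 5, 8, 9, 11}, B' = {2, 3, 4, 6, 7, 9, 11}
A' ∪ B' = {1, 2, 3, 4, 5, 6, 7, 8, 9, 11} ✓

{1, 2, 3, 4, 5, 6, 7, 8, 9, 11}


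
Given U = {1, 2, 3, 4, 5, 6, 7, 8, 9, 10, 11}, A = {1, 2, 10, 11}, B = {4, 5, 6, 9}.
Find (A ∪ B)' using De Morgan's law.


U = {1, 2, 3, 4, 5, 6, 7, 8, 9, 10, 11}
A = {1, 2, 10, 11}, B = {4, 5, 6, 9}
A ∪ B = {1, 2, 4, 5, 6, 9, 10, 11}
(A ∪ B)' = U \ (A ∪ B) = {3, 7, 8}
Verification via A' ∩ B': A' = {3, 4, 5, 6, 7, 8, 9}, B' = {1, 2, 3, 7, 8, 10, 11}
A' ∩ B' = {3, 7, 8} ✓

{3, 7, 8}


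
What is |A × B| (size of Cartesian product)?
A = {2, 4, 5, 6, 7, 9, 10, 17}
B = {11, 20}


Set A = {2, 4, 5, 6, 7, 9, 10, 17} has 8 elements.
Set B = {11, 20} has 2 elements.
|A × B| = |A| × |B| = 8 × 2 = 16

16


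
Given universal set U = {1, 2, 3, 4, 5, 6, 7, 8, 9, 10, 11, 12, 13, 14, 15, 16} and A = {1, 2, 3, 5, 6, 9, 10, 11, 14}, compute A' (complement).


Universal set U = {1, 2, 3, 4, 5, 6, 7, 8, 9, 10, 11, 12, 13, 14, 15, 16}
Set A = {1, 2, 3, 5, 6, 9, 10, 11, 14}
A' = U \ A = elements in U but not in A
Checking each element of U:
1 (in A, exclude), 2 (in A, exclude), 3 (in A, exclude), 4 (not in A, include), 5 (in A, exclude), 6 (in A, exclude), 7 (not in A, include), 8 (not in A, include), 9 (in A, exclude), 10 (in A, exclude), 11 (in A, exclude), 12 (not in A, include), 13 (not in A, include), 14 (in A, exclude), 15 (not in A, include), 16 (not in A, include)
A' = {4, 7, 8, 12, 13, 15, 16}

{4, 7, 8, 12, 13, 15, 16}


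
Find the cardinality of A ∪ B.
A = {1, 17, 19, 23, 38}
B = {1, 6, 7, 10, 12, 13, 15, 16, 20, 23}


Set A = {1, 17, 19, 23, 38}, |A| = 5
Set B = {1, 6, 7, 10, 12, 13, 15, 16, 20, 23}, |B| = 10
A ∩ B = {1, 23}, |A ∩ B| = 2
|A ∪ B| = |A| + |B| - |A ∩ B| = 5 + 10 - 2 = 13

13


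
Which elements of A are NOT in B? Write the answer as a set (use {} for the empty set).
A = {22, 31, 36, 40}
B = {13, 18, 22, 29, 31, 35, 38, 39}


Set A = {22, 31, 36, 40}
Set B = {13, 18, 22, 29, 31, 35, 38, 39}
Check each element of A against B:
22 ∈ B, 31 ∈ B, 36 ∉ B (include), 40 ∉ B (include)
Elements of A not in B: {36, 40}

{36, 40}


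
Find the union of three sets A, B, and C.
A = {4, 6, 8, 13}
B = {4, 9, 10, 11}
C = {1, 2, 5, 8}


Set A = {4, 6, 8, 13}
Set B = {4, 9, 10, 11}
Set C = {1, 2, 5, 8}
First, A ∪ B = {4, 6, 8, 9, 10, 11, 13}
Then, (A ∪ B) ∪ C = {1, 2, 4, 5, 6, 8, 9, 10, 11, 13}

{1, 2, 4, 5, 6, 8, 9, 10, 11, 13}


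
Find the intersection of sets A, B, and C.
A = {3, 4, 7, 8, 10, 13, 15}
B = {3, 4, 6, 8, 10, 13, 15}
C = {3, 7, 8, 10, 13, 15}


Set A = {3, 4, 7, 8, 10, 13, 15}
Set B = {3, 4, 6, 8, 10, 13, 15}
Set C = {3, 7, 8, 10, 13, 15}
First, A ∩ B = {3, 4, 8, 10, 13, 15}
Then, (A ∩ B) ∩ C = {3, 8, 10, 13, 15}

{3, 8, 10, 13, 15}


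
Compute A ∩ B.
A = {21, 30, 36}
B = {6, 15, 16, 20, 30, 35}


Set A = {21, 30, 36}
Set B = {6, 15, 16, 20, 30, 35}
A ∩ B includes only elements in both sets.
Check each element of A against B:
21 ✗, 30 ✓, 36 ✗
A ∩ B = {30}

{30}


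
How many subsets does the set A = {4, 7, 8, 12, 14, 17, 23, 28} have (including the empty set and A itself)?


Set A = {4, 7, 8, 12, 14, 17, 23, 28}
|A| = 8
The power set P(A) contains all subsets of A.
|P(A)| = 2^|A| = 2^8 = 256

256


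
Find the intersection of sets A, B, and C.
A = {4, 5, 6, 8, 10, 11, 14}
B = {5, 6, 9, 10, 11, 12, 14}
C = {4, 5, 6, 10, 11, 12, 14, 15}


Set A = {4, 5, 6, 8, 10, 11, 14}
Set B = {5, 6, 9, 10, 11, 12, 14}
Set C = {4, 5, 6, 10, 11, 12, 14, 15}
First, A ∩ B = {5, 6, 10, 11, 14}
Then, (A ∩ B) ∩ C = {5, 6, 10, 11, 14}

{5, 6, 10, 11, 14}


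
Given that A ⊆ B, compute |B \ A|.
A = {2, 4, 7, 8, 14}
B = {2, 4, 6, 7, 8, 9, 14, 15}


Set A = {2, 4, 7, 8, 14}, |A| = 5
Set B = {2, 4, 6, 7, 8, 9, 14, 15}, |B| = 8
Since A ⊆ B: B \ A = {6, 9, 15}
|B| - |A| = 8 - 5 = 3

3


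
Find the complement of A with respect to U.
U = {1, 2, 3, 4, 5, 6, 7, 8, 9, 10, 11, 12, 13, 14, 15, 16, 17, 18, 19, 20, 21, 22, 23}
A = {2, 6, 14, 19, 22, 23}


Universal set U = {1, 2, 3, 4, 5, 6, 7, 8, 9, 10, 11, 12, 13, 14, 15, 16, 17, 18, 19, 20, 21, 22, 23}
Set A = {2, 6, 14, 19, 22, 23}
A' = U \ A = elements in U but not in A
Checking each element of U:
1 (not in A, include), 2 (in A, exclude), 3 (not in A, include), 4 (not in A, include), 5 (not in A, include), 6 (in A, exclude), 7 (not in A, include), 8 (not in A, include), 9 (not in A, include), 10 (not in A, include), 11 (not in A, include), 12 (not in A, include), 13 (not in A, include), 14 (in A, exclude), 15 (not in A, include), 16 (not in A, include), 17 (not in A, include), 18 (not in A, include), 19 (in A, exclude), 20 (not in A, include), 21 (not in A, include), 22 (in A, exclude), 23 (in A, exclude)
A' = {1, 3, 4, 5, 7, 8, 9, 10, 11, 12, 13, 15, 16, 17, 18, 20, 21}

{1, 3, 4, 5, 7, 8, 9, 10, 11, 12, 13, 15, 16, 17, 18, 20, 21}


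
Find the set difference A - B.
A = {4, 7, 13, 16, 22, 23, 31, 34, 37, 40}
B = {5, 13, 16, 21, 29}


Set A = {4, 7, 13, 16, 22, 23, 31, 34, 37, 40}
Set B = {5, 13, 16, 21, 29}
A \ B includes elements in A that are not in B.
Check each element of A:
4 (not in B, keep), 7 (not in B, keep), 13 (in B, remove), 16 (in B, remove), 22 (not in B, keep), 23 (not in B, keep), 31 (not in B, keep), 34 (not in B, keep), 37 (not in B, keep), 40 (not in B, keep)
A \ B = {4, 7, 22, 23, 31, 34, 37, 40}

{4, 7, 22, 23, 31, 34, 37, 40}


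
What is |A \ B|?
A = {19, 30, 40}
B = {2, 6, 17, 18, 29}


Set A = {19, 30, 40}
Set B = {2, 6, 17, 18, 29}
A \ B = {19, 30, 40}
|A \ B| = 3

3


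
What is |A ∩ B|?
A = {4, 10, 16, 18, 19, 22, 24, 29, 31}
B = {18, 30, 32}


Set A = {4, 10, 16, 18, 19, 22, 24, 29, 31}
Set B = {18, 30, 32}
A ∩ B = {18}
|A ∩ B| = 1

1


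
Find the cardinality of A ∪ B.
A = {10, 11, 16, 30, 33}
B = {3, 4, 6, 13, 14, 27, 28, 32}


Set A = {10, 11, 16, 30, 33}, |A| = 5
Set B = {3, 4, 6, 13, 14, 27, 28, 32}, |B| = 8
A ∩ B = {}, |A ∩ B| = 0
|A ∪ B| = |A| + |B| - |A ∩ B| = 5 + 8 - 0 = 13

13


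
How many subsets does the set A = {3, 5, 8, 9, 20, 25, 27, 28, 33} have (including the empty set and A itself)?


Set A = {3, 5, 8, 9, 20, 25, 27, 28, 33}
|A| = 9
The power set P(A) contains all subsets of A.
|P(A)| = 2^|A| = 2^9 = 512

512


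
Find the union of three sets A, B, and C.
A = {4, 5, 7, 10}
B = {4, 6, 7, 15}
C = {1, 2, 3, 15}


Set A = {4, 5, 7, 10}
Set B = {4, 6, 7, 15}
Set C = {1, 2, 3, 15}
First, A ∪ B = {4, 5, 6, 7, 10, 15}
Then, (A ∪ B) ∪ C = {1, 2, 3, 4, 5, 6, 7, 10, 15}

{1, 2, 3, 4, 5, 6, 7, 10, 15}


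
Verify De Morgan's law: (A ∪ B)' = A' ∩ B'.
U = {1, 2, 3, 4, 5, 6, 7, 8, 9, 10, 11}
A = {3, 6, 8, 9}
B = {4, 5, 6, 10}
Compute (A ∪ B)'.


U = {1, 2, 3, 4, 5, 6, 7, 8, 9, 10, 11}
A = {3, 6, 8, 9}, B = {4, 5, 6, 10}
A ∪ B = {3, 4, 5, 6, 8, 9, 10}
(A ∪ B)' = U \ (A ∪ B) = {1, 2, 7, 11}
Verification via A' ∩ B': A' = {1, 2, 4, 5, 7, 10, 11}, B' = {1, 2, 3, 7, 8, 9, 11}
A' ∩ B' = {1, 2, 7, 11} ✓

{1, 2, 7, 11}


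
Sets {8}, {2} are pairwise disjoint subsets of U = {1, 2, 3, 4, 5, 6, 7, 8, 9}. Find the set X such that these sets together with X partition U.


U = {1, 2, 3, 4, 5, 6, 7, 8, 9}
Shown blocks: {8}, {2}
A partition's blocks are pairwise disjoint and cover U, so the missing block = U \ (union of shown blocks).
Union of shown blocks: {2, 8}
Missing block = U \ (union) = {1, 3, 4, 5, 6, 7, 9}

{1, 3, 4, 5, 6, 7, 9}


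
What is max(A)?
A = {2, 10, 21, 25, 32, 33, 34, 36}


Set A = {2, 10, 21, 25, 32, 33, 34, 36}
Elements in ascending order: 2, 10, 21, 25, 32, 33, 34, 36
The largest element is 36.

36


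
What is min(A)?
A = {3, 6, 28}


Set A = {3, 6, 28}
Elements in ascending order: 3, 6, 28
The smallest element is 3.

3


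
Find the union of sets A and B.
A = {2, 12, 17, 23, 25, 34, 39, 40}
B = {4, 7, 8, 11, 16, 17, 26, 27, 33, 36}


Set A = {2, 12, 17, 23, 25, 34, 39, 40}
Set B = {4, 7, 8, 11, 16, 17, 26, 27, 33, 36}
A ∪ B includes all elements in either set.
Elements from A: {2, 12, 17, 23, 25, 34, 39, 40}
Elements from B not already included: {4, 7, 8, 11, 16, 26, 27, 33, 36}
A ∪ B = {2, 4, 7, 8, 11, 12, 16, 17, 23, 25, 26, 27, 33, 34, 36, 39, 40}

{2, 4, 7, 8, 11, 12, 16, 17, 23, 25, 26, 27, 33, 34, 36, 39, 40}


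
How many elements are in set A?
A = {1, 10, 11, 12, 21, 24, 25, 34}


Set A = {1, 10, 11, 12, 21, 24, 25, 34}
Listing elements: 1, 10, 11, 12, 21, 24, 25, 34
Counting: 8 elements
|A| = 8

8


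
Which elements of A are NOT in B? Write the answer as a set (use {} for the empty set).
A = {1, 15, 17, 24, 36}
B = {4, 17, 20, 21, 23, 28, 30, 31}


Set A = {1, 15, 17, 24, 36}
Set B = {4, 17, 20, 21, 23, 28, 30, 31}
Check each element of A against B:
1 ∉ B (include), 15 ∉ B (include), 17 ∈ B, 24 ∉ B (include), 36 ∉ B (include)
Elements of A not in B: {1, 15, 24, 36}

{1, 15, 24, 36}


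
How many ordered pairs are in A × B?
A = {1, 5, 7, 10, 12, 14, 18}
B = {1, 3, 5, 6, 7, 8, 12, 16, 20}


Set A = {1, 5, 7, 10, 12, 14, 18} has 7 elements.
Set B = {1, 3, 5, 6, 7, 8, 12, 16, 20} has 9 elements.
|A × B| = |A| × |B| = 7 × 9 = 63

63


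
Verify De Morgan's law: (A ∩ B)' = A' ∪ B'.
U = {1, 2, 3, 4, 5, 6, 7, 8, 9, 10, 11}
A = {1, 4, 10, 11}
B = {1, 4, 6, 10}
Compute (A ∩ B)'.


U = {1, 2, 3, 4, 5, 6, 7, 8, 9, 10, 11}
A = {1, 4, 10, 11}, B = {1, 4, 6, 10}
A ∩ B = {1, 4, 10}
(A ∩ B)' = U \ (A ∩ B) = {2, 3, 5, 6, 7, 8, 9, 11}
Verification via A' ∪ B': A' = {2, 3, 5, 6, 7, 8, 9}, B' = {2, 3, 5, 7, 8, 9, 11}
A' ∪ B' = {2, 3, 5, 6, 7, 8, 9, 11} ✓

{2, 3, 5, 6, 7, 8, 9, 11}


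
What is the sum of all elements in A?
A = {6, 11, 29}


Set A = {6, 11, 29}
Sum = 6 + 11 + 29 = 46

46


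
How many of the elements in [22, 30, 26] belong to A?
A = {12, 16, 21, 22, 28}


Set A = {12, 16, 21, 22, 28}
Candidates: [22, 30, 26]
Check each candidate:
22 ∈ A, 30 ∉ A, 26 ∉ A
Count of candidates in A: 1

1


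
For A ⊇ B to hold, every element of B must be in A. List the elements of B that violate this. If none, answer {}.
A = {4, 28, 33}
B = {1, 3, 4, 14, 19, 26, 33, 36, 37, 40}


Set A = {4, 28, 33}
Set B = {1, 3, 4, 14, 19, 26, 33, 36, 37, 40}
Check each element of B against A:
1 ∉ A (include), 3 ∉ A (include), 4 ∈ A, 14 ∉ A (include), 19 ∉ A (include), 26 ∉ A (include), 33 ∈ A, 36 ∉ A (include), 37 ∉ A (include), 40 ∉ A (include)
Elements of B not in A: {1, 3, 14, 19, 26, 36, 37, 40}

{1, 3, 14, 19, 26, 36, 37, 40}


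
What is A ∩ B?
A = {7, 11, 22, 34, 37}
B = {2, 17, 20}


Set A = {7, 11, 22, 34, 37}
Set B = {2, 17, 20}
A ∩ B includes only elements in both sets.
Check each element of A against B:
7 ✗, 11 ✗, 22 ✗, 34 ✗, 37 ✗
A ∩ B = {}

{}


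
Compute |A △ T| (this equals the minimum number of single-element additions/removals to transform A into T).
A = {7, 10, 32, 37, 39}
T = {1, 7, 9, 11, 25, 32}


Set A = {7, 10, 32, 37, 39}
Set T = {1, 7, 9, 11, 25, 32}
Elements to remove from A (in A, not in T): {10, 37, 39} → 3 removals
Elements to add to A (in T, not in A): {1, 9, 11, 25} → 4 additions
Total edits = 3 + 4 = 7

7


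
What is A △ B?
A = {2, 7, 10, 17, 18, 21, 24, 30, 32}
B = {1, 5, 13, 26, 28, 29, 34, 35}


Set A = {2, 7, 10, 17, 18, 21, 24, 30, 32}
Set B = {1, 5, 13, 26, 28, 29, 34, 35}
A △ B = (A \ B) ∪ (B \ A)
Elements in A but not B: {2, 7, 10, 17, 18, 21, 24, 30, 32}
Elements in B but not A: {1, 5, 13, 26, 28, 29, 34, 35}
A △ B = {1, 2, 5, 7, 10, 13, 17, 18, 21, 24, 26, 28, 29, 30, 32, 34, 35}

{1, 2, 5, 7, 10, 13, 17, 18, 21, 24, 26, 28, 29, 30, 32, 34, 35}


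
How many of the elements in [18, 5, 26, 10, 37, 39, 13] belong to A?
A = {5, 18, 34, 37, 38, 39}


Set A = {5, 18, 34, 37, 38, 39}
Candidates: [18, 5, 26, 10, 37, 39, 13]
Check each candidate:
18 ∈ A, 5 ∈ A, 26 ∉ A, 10 ∉ A, 37 ∈ A, 39 ∈ A, 13 ∉ A
Count of candidates in A: 4

4


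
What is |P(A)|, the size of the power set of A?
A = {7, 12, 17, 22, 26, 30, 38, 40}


Set A = {7, 12, 17, 22, 26, 30, 38, 40}
|A| = 8
The power set P(A) contains all subsets of A.
|P(A)| = 2^|A| = 2^8 = 256

256


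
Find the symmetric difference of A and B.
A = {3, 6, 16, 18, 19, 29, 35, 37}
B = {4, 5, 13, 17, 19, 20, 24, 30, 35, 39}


Set A = {3, 6, 16, 18, 19, 29, 35, 37}
Set B = {4, 5, 13, 17, 19, 20, 24, 30, 35, 39}
A △ B = (A \ B) ∪ (B \ A)
Elements in A but not B: {3, 6, 16, 18, 29, 37}
Elements in B but not A: {4, 5, 13, 17, 20, 24, 30, 39}
A △ B = {3, 4, 5, 6, 13, 16, 17, 18, 20, 24, 29, 30, 37, 39}

{3, 4, 5, 6, 13, 16, 17, 18, 20, 24, 29, 30, 37, 39}


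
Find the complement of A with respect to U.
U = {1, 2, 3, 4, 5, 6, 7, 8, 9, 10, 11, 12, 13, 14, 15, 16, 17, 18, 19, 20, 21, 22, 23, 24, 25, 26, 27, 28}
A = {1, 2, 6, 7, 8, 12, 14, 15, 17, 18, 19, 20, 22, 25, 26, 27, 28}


Universal set U = {1, 2, 3, 4, 5, 6, 7, 8, 9, 10, 11, 12, 13, 14, 15, 16, 17, 18, 19, 20, 21, 22, 23, 24, 25, 26, 27, 28}
Set A = {1, 2, 6, 7, 8, 12, 14, 15, 17, 18, 19, 20, 22, 25, 26, 27, 28}
A' = U \ A = elements in U but not in A
Checking each element of U:
1 (in A, exclude), 2 (in A, exclude), 3 (not in A, include), 4 (not in A, include), 5 (not in A, include), 6 (in A, exclude), 7 (in A, exclude), 8 (in A, exclude), 9 (not in A, include), 10 (not in A, include), 11 (not in A, include), 12 (in A, exclude), 13 (not in A, include), 14 (in A, exclude), 15 (in A, exclude), 16 (not in A, include), 17 (in A, exclude), 18 (in A, exclude), 19 (in A, exclude), 20 (in A, exclude), 21 (not in A, include), 22 (in A, exclude), 23 (not in A, include), 24 (not in A, include), 25 (in A, exclude), 26 (in A, exclude), 27 (in A, exclude), 28 (in A, exclude)
A' = {3, 4, 5, 9, 10, 11, 13, 16, 21, 23, 24}

{3, 4, 5, 9, 10, 11, 13, 16, 21, 23, 24}


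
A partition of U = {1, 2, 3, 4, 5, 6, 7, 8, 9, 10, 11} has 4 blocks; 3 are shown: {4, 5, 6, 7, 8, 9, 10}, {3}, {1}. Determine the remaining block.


U = {1, 2, 3, 4, 5, 6, 7, 8, 9, 10, 11}
Shown blocks: {4, 5, 6, 7, 8, 9, 10}, {3}, {1}
A partition's blocks are pairwise disjoint and cover U, so the missing block = U \ (union of shown blocks).
Union of shown blocks: {1, 3, 4, 5, 6, 7, 8, 9, 10}
Missing block = U \ (union) = {2, 11}

{2, 11}


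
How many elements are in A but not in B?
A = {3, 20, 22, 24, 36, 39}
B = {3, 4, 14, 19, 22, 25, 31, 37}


Set A = {3, 20, 22, 24, 36, 39}
Set B = {3, 4, 14, 19, 22, 25, 31, 37}
A \ B = {20, 24, 36, 39}
|A \ B| = 4

4


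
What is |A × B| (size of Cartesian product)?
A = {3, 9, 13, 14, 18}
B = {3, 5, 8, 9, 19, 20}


Set A = {3, 9, 13, 14, 18} has 5 elements.
Set B = {3, 5, 8, 9, 19, 20} has 6 elements.
|A × B| = |A| × |B| = 5 × 6 = 30

30


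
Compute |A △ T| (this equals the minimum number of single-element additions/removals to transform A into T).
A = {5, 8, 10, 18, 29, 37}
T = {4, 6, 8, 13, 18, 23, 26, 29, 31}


Set A = {5, 8, 10, 18, 29, 37}
Set T = {4, 6, 8, 13, 18, 23, 26, 29, 31}
Elements to remove from A (in A, not in T): {5, 10, 37} → 3 removals
Elements to add to A (in T, not in A): {4, 6, 13, 23, 26, 31} → 6 additions
Total edits = 3 + 6 = 9

9


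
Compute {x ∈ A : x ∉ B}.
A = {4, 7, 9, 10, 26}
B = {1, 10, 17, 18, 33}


Set A = {4, 7, 9, 10, 26}
Set B = {1, 10, 17, 18, 33}
Check each element of A against B:
4 ∉ B (include), 7 ∉ B (include), 9 ∉ B (include), 10 ∈ B, 26 ∉ B (include)
Elements of A not in B: {4, 7, 9, 26}

{4, 7, 9, 26}


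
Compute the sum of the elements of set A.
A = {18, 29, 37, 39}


Set A = {18, 29, 37, 39}
Sum = 18 + 29 + 37 + 39 = 123

123


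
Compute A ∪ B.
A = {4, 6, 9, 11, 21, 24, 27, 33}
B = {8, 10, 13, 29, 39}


Set A = {4, 6, 9, 11, 21, 24, 27, 33}
Set B = {8, 10, 13, 29, 39}
A ∪ B includes all elements in either set.
Elements from A: {4, 6, 9, 11, 21, 24, 27, 33}
Elements from B not already included: {8, 10, 13, 29, 39}
A ∪ B = {4, 6, 8, 9, 10, 11, 13, 21, 24, 27, 29, 33, 39}

{4, 6, 8, 9, 10, 11, 13, 21, 24, 27, 29, 33, 39}


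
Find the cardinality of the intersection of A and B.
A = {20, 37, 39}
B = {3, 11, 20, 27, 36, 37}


Set A = {20, 37, 39}
Set B = {3, 11, 20, 27, 36, 37}
A ∩ B = {20, 37}
|A ∩ B| = 2

2


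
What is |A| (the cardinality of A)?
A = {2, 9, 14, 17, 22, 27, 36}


Set A = {2, 9, 14, 17, 22, 27, 36}
Listing elements: 2, 9, 14, 17, 22, 27, 36
Counting: 7 elements
|A| = 7

7


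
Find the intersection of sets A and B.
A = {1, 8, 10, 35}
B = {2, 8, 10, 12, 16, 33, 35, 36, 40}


Set A = {1, 8, 10, 35}
Set B = {2, 8, 10, 12, 16, 33, 35, 36, 40}
A ∩ B includes only elements in both sets.
Check each element of A against B:
1 ✗, 8 ✓, 10 ✓, 35 ✓
A ∩ B = {8, 10, 35}

{8, 10, 35}


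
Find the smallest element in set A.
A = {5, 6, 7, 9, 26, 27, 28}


Set A = {5, 6, 7, 9, 26, 27, 28}
Elements in ascending order: 5, 6, 7, 9, 26, 27, 28
The smallest element is 5.

5


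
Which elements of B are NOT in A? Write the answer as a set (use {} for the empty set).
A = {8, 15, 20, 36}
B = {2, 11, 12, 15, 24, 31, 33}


Set A = {8, 15, 20, 36}
Set B = {2, 11, 12, 15, 24, 31, 33}
Check each element of B against A:
2 ∉ A (include), 11 ∉ A (include), 12 ∉ A (include), 15 ∈ A, 24 ∉ A (include), 31 ∉ A (include), 33 ∉ A (include)
Elements of B not in A: {2, 11, 12, 24, 31, 33}

{2, 11, 12, 24, 31, 33}


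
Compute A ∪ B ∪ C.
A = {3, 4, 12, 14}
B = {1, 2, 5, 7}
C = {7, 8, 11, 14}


Set A = {3, 4, 12, 14}
Set B = {1, 2, 5, 7}
Set C = {7, 8, 11, 14}
First, A ∪ B = {1, 2, 3, 4, 5, 7, 12, 14}
Then, (A ∪ B) ∪ C = {1, 2, 3, 4, 5, 7, 8, 11, 12, 14}

{1, 2, 3, 4, 5, 7, 8, 11, 12, 14}


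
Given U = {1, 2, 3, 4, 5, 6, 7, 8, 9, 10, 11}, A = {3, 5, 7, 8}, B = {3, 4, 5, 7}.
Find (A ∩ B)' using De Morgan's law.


U = {1, 2, 3, 4, 5, 6, 7, 8, 9, 10, 11}
A = {3, 5, 7, 8}, B = {3, 4, 5, 7}
A ∩ B = {3, 5, 7}
(A ∩ B)' = U \ (A ∩ B) = {1, 2, 4, 6, 8, 9, 10, 11}
Verification via A' ∪ B': A' = {1, 2, 4, 6, 9, 10, 11}, B' = {1, 2, 6, 8, 9, 10, 11}
A' ∪ B' = {1, 2, 4, 6, 8, 9, 10, 11} ✓

{1, 2, 4, 6, 8, 9, 10, 11}


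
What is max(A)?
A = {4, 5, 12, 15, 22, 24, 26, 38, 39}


Set A = {4, 5, 12, 15, 22, 24, 26, 38, 39}
Elements in ascending order: 4, 5, 12, 15, 22, 24, 26, 38, 39
The largest element is 39.

39


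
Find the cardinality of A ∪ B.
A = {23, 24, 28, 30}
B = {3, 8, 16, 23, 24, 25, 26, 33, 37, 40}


Set A = {23, 24, 28, 30}, |A| = 4
Set B = {3, 8, 16, 23, 24, 25, 26, 33, 37, 40}, |B| = 10
A ∩ B = {23, 24}, |A ∩ B| = 2
|A ∪ B| = |A| + |B| - |A ∩ B| = 4 + 10 - 2 = 12

12


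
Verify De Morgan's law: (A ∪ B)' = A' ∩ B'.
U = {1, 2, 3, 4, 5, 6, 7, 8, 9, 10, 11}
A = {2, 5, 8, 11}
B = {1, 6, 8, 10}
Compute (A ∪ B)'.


U = {1, 2, 3, 4, 5, 6, 7, 8, 9, 10, 11}
A = {2, 5, 8, 11}, B = {1, 6, 8, 10}
A ∪ B = {1, 2, 5, 6, 8, 10, 11}
(A ∪ B)' = U \ (A ∪ B) = {3, 4, 7, 9}
Verification via A' ∩ B': A' = {1, 3, 4, 6, 7, 9, 10}, B' = {2, 3, 4, 5, 7, 9, 11}
A' ∩ B' = {3, 4, 7, 9} ✓

{3, 4, 7, 9}


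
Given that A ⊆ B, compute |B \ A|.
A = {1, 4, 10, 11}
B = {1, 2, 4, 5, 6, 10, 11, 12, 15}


Set A = {1, 4, 10, 11}, |A| = 4
Set B = {1, 2, 4, 5, 6, 10, 11, 12, 15}, |B| = 9
Since A ⊆ B: B \ A = {2, 5, 6, 12, 15}
|B| - |A| = 9 - 4 = 5

5


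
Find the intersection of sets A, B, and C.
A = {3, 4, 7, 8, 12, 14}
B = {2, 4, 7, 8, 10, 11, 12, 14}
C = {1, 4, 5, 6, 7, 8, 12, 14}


Set A = {3, 4, 7, 8, 12, 14}
Set B = {2, 4, 7, 8, 10, 11, 12, 14}
Set C = {1, 4, 5, 6, 7, 8, 12, 14}
First, A ∩ B = {4, 7, 8, 12, 14}
Then, (A ∩ B) ∩ C = {4, 7, 8, 12, 14}

{4, 7, 8, 12, 14}


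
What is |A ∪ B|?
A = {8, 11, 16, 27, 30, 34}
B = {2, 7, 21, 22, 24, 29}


Set A = {8, 11, 16, 27, 30, 34}, |A| = 6
Set B = {2, 7, 21, 22, 24, 29}, |B| = 6
A ∩ B = {}, |A ∩ B| = 0
|A ∪ B| = |A| + |B| - |A ∩ B| = 6 + 6 - 0 = 12

12


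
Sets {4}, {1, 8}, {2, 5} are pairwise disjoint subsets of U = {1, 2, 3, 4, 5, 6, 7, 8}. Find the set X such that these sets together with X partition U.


U = {1, 2, 3, 4, 5, 6, 7, 8}
Shown blocks: {4}, {1, 8}, {2, 5}
A partition's blocks are pairwise disjoint and cover U, so the missing block = U \ (union of shown blocks).
Union of shown blocks: {1, 2, 4, 5, 8}
Missing block = U \ (union) = {3, 6, 7}

{3, 6, 7}


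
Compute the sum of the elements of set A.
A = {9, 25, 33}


Set A = {9, 25, 33}
Sum = 9 + 25 + 33 = 67

67


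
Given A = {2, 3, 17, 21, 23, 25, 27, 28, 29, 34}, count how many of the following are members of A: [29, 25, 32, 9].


Set A = {2, 3, 17, 21, 23, 25, 27, 28, 29, 34}
Candidates: [29, 25, 32, 9]
Check each candidate:
29 ∈ A, 25 ∈ A, 32 ∉ A, 9 ∉ A
Count of candidates in A: 2

2


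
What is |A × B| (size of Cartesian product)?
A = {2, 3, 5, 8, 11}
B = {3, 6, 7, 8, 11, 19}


Set A = {2, 3, 5, 8, 11} has 5 elements.
Set B = {3, 6, 7, 8, 11, 19} has 6 elements.
|A × B| = |A| × |B| = 5 × 6 = 30

30


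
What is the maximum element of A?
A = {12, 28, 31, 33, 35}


Set A = {12, 28, 31, 33, 35}
Elements in ascending order: 12, 28, 31, 33, 35
The largest element is 35.

35


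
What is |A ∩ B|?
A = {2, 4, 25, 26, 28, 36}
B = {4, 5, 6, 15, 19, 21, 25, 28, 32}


Set A = {2, 4, 25, 26, 28, 36}
Set B = {4, 5, 6, 15, 19, 21, 25, 28, 32}
A ∩ B = {4, 25, 28}
|A ∩ B| = 3

3


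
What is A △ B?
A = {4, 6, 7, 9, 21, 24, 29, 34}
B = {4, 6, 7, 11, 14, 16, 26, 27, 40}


Set A = {4, 6, 7, 9, 21, 24, 29, 34}
Set B = {4, 6, 7, 11, 14, 16, 26, 27, 40}
A △ B = (A \ B) ∪ (B \ A)
Elements in A but not B: {9, 21, 24, 29, 34}
Elements in B but not A: {11, 14, 16, 26, 27, 40}
A △ B = {9, 11, 14, 16, 21, 24, 26, 27, 29, 34, 40}

{9, 11, 14, 16, 21, 24, 26, 27, 29, 34, 40}


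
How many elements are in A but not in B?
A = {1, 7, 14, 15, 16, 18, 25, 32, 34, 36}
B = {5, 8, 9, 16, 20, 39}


Set A = {1, 7, 14, 15, 16, 18, 25, 32, 34, 36}
Set B = {5, 8, 9, 16, 20, 39}
A \ B = {1, 7, 14, 15, 18, 25, 32, 34, 36}
|A \ B| = 9

9


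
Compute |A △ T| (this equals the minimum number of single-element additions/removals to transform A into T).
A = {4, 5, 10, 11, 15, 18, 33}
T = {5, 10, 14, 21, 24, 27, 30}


Set A = {4, 5, 10, 11, 15, 18, 33}
Set T = {5, 10, 14, 21, 24, 27, 30}
Elements to remove from A (in A, not in T): {4, 11, 15, 18, 33} → 5 removals
Elements to add to A (in T, not in A): {14, 21, 24, 27, 30} → 5 additions
Total edits = 5 + 5 = 10

10


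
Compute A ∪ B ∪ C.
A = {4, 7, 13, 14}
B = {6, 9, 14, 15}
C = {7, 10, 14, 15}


Set A = {4, 7, 13, 14}
Set B = {6, 9, 14, 15}
Set C = {7, 10, 14, 15}
First, A ∪ B = {4, 6, 7, 9, 13, 14, 15}
Then, (A ∪ B) ∪ C = {4, 6, 7, 9, 10, 13, 14, 15}

{4, 6, 7, 9, 10, 13, 14, 15}


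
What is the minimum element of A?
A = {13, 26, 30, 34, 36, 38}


Set A = {13, 26, 30, 34, 36, 38}
Elements in ascending order: 13, 26, 30, 34, 36, 38
The smallest element is 13.

13


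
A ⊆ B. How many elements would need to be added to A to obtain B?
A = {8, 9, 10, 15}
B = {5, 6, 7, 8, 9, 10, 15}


Set A = {8, 9, 10, 15}, |A| = 4
Set B = {5, 6, 7, 8, 9, 10, 15}, |B| = 7
Since A ⊆ B: B \ A = {5, 6, 7}
|B| - |A| = 7 - 4 = 3

3


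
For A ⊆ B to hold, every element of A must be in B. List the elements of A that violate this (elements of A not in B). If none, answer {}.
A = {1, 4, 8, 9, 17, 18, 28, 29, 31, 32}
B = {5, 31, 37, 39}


Set A = {1, 4, 8, 9, 17, 18, 28, 29, 31, 32}
Set B = {5, 31, 37, 39}
Check each element of A against B:
1 ∉ B (include), 4 ∉ B (include), 8 ∉ B (include), 9 ∉ B (include), 17 ∉ B (include), 18 ∉ B (include), 28 ∉ B (include), 29 ∉ B (include), 31 ∈ B, 32 ∉ B (include)
Elements of A not in B: {1, 4, 8, 9, 17, 18, 28, 29, 32}

{1, 4, 8, 9, 17, 18, 28, 29, 32}


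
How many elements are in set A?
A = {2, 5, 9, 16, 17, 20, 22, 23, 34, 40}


Set A = {2, 5, 9, 16, 17, 20, 22, 23, 34, 40}
Listing elements: 2, 5, 9, 16, 17, 20, 22, 23, 34, 40
Counting: 10 elements
|A| = 10

10


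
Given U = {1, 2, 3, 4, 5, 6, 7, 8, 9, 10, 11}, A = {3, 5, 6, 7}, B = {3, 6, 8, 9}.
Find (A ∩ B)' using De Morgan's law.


U = {1, 2, 3, 4, 5, 6, 7, 8, 9, 10, 11}
A = {3, 5, 6, 7}, B = {3, 6, 8, 9}
A ∩ B = {3, 6}
(A ∩ B)' = U \ (A ∩ B) = {1, 2, 4, 5, 7, 8, 9, 10, 11}
Verification via A' ∪ B': A' = {1, 2, 4, 8, 9, 10, 11}, B' = {1, 2, 4, 5, 7, 10, 11}
A' ∪ B' = {1, 2, 4, 5, 7, 8, 9, 10, 11} ✓

{1, 2, 4, 5, 7, 8, 9, 10, 11}


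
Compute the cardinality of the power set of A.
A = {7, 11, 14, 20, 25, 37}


Set A = {7, 11, 14, 20, 25, 37}
|A| = 6
The power set P(A) contains all subsets of A.
|P(A)| = 2^|A| = 2^6 = 64

64


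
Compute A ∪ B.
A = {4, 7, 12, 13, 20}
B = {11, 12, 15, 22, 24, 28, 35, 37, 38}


Set A = {4, 7, 12, 13, 20}
Set B = {11, 12, 15, 22, 24, 28, 35, 37, 38}
A ∪ B includes all elements in either set.
Elements from A: {4, 7, 12, 13, 20}
Elements from B not already included: {11, 15, 22, 24, 28, 35, 37, 38}
A ∪ B = {4, 7, 11, 12, 13, 15, 20, 22, 24, 28, 35, 37, 38}

{4, 7, 11, 12, 13, 15, 20, 22, 24, 28, 35, 37, 38}


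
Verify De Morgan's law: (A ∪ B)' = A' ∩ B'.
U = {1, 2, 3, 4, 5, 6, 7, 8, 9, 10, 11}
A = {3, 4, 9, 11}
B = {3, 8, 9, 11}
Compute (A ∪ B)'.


U = {1, 2, 3, 4, 5, 6, 7, 8, 9, 10, 11}
A = {3, 4, 9, 11}, B = {3, 8, 9, 11}
A ∪ B = {3, 4, 8, 9, 11}
(A ∪ B)' = U \ (A ∪ B) = {1, 2, 5, 6, 7, 10}
Verification via A' ∩ B': A' = {1, 2, 5, 6, 7, 8, 10}, B' = {1, 2, 4, 5, 6, 7, 10}
A' ∩ B' = {1, 2, 5, 6, 7, 10} ✓

{1, 2, 5, 6, 7, 10}


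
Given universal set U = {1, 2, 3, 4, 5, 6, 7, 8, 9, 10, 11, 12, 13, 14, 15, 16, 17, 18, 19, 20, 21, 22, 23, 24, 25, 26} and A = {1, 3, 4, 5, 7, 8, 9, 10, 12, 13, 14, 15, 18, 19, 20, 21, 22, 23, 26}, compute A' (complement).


Universal set U = {1, 2, 3, 4, 5, 6, 7, 8, 9, 10, 11, 12, 13, 14, 15, 16, 17, 18, 19, 20, 21, 22, 23, 24, 25, 26}
Set A = {1, 3, 4, 5, 7, 8, 9, 10, 12, 13, 14, 15, 18, 19, 20, 21, 22, 23, 26}
A' = U \ A = elements in U but not in A
Checking each element of U:
1 (in A, exclude), 2 (not in A, include), 3 (in A, exclude), 4 (in A, exclude), 5 (in A, exclude), 6 (not in A, include), 7 (in A, exclude), 8 (in A, exclude), 9 (in A, exclude), 10 (in A, exclude), 11 (not in A, include), 12 (in A, exclude), 13 (in A, exclude), 14 (in A, exclude), 15 (in A, exclude), 16 (not in A, include), 17 (not in A, include), 18 (in A, exclude), 19 (in A, exclude), 20 (in A, exclude), 21 (in A, exclude), 22 (in A, exclude), 23 (in A, exclude), 24 (not in A, include), 25 (not in A, include), 26 (in A, exclude)
A' = {2, 6, 11, 16, 17, 24, 25}

{2, 6, 11, 16, 17, 24, 25}


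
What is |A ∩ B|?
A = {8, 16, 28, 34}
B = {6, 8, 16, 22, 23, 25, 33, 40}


Set A = {8, 16, 28, 34}
Set B = {6, 8, 16, 22, 23, 25, 33, 40}
A ∩ B = {8, 16}
|A ∩ B| = 2

2


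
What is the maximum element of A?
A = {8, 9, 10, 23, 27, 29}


Set A = {8, 9, 10, 23, 27, 29}
Elements in ascending order: 8, 9, 10, 23, 27, 29
The largest element is 29.

29


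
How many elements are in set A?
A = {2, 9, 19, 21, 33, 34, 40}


Set A = {2, 9, 19, 21, 33, 34, 40}
Listing elements: 2, 9, 19, 21, 33, 34, 40
Counting: 7 elements
|A| = 7

7


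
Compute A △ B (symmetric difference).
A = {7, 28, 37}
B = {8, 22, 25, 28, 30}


Set A = {7, 28, 37}
Set B = {8, 22, 25, 28, 30}
A △ B = (A \ B) ∪ (B \ A)
Elements in A but not B: {7, 37}
Elements in B but not A: {8, 22, 25, 30}
A △ B = {7, 8, 22, 25, 30, 37}

{7, 8, 22, 25, 30, 37}


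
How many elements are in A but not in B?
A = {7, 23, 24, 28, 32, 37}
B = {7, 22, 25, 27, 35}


Set A = {7, 23, 24, 28, 32, 37}
Set B = {7, 22, 25, 27, 35}
A \ B = {23, 24, 28, 32, 37}
|A \ B| = 5

5


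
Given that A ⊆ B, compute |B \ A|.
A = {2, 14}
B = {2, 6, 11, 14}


Set A = {2, 14}, |A| = 2
Set B = {2, 6, 11, 14}, |B| = 4
Since A ⊆ B: B \ A = {6, 11}
|B| - |A| = 4 - 2 = 2

2


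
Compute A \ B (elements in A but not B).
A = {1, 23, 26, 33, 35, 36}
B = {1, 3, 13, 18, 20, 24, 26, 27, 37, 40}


Set A = {1, 23, 26, 33, 35, 36}
Set B = {1, 3, 13, 18, 20, 24, 26, 27, 37, 40}
A \ B includes elements in A that are not in B.
Check each element of A:
1 (in B, remove), 23 (not in B, keep), 26 (in B, remove), 33 (not in B, keep), 35 (not in B, keep), 36 (not in B, keep)
A \ B = {23, 33, 35, 36}

{23, 33, 35, 36}


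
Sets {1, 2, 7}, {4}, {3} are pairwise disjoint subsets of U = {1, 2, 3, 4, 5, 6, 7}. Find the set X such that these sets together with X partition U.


U = {1, 2, 3, 4, 5, 6, 7}
Shown blocks: {1, 2, 7}, {4}, {3}
A partition's blocks are pairwise disjoint and cover U, so the missing block = U \ (union of shown blocks).
Union of shown blocks: {1, 2, 3, 4, 7}
Missing block = U \ (union) = {5, 6}

{5, 6}


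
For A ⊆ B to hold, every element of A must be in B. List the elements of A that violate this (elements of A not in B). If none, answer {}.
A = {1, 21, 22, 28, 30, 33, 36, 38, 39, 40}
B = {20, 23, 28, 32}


Set A = {1, 21, 22, 28, 30, 33, 36, 38, 39, 40}
Set B = {20, 23, 28, 32}
Check each element of A against B:
1 ∉ B (include), 21 ∉ B (include), 22 ∉ B (include), 28 ∈ B, 30 ∉ B (include), 33 ∉ B (include), 36 ∉ B (include), 38 ∉ B (include), 39 ∉ B (include), 40 ∉ B (include)
Elements of A not in B: {1, 21, 22, 30, 33, 36, 38, 39, 40}

{1, 21, 22, 30, 33, 36, 38, 39, 40}


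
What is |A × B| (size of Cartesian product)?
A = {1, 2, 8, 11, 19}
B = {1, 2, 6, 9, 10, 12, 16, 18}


Set A = {1, 2, 8, 11, 19} has 5 elements.
Set B = {1, 2, 6, 9, 10, 12, 16, 18} has 8 elements.
|A × B| = |A| × |B| = 5 × 8 = 40

40


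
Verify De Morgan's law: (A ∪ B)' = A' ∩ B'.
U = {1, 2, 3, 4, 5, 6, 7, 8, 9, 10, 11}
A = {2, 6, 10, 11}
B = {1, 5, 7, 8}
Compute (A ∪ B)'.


U = {1, 2, 3, 4, 5, 6, 7, 8, 9, 10, 11}
A = {2, 6, 10, 11}, B = {1, 5, 7, 8}
A ∪ B = {1, 2, 5, 6, 7, 8, 10, 11}
(A ∪ B)' = U \ (A ∪ B) = {3, 4, 9}
Verification via A' ∩ B': A' = {1, 3, 4, 5, 7, 8, 9}, B' = {2, 3, 4, 6, 9, 10, 11}
A' ∩ B' = {3, 4, 9} ✓

{3, 4, 9}


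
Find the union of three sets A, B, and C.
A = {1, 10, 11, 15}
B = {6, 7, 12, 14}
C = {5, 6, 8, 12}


Set A = {1, 10, 11, 15}
Set B = {6, 7, 12, 14}
Set C = {5, 6, 8, 12}
First, A ∪ B = {1, 6, 7, 10, 11, 12, 14, 15}
Then, (A ∪ B) ∪ C = {1, 5, 6, 7, 8, 10, 11, 12, 14, 15}

{1, 5, 6, 7, 8, 10, 11, 12, 14, 15}


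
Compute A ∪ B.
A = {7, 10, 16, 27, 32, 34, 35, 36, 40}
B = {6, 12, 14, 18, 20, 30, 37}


Set A = {7, 10, 16, 27, 32, 34, 35, 36, 40}
Set B = {6, 12, 14, 18, 20, 30, 37}
A ∪ B includes all elements in either set.
Elements from A: {7, 10, 16, 27, 32, 34, 35, 36, 40}
Elements from B not already included: {6, 12, 14, 18, 20, 30, 37}
A ∪ B = {6, 7, 10, 12, 14, 16, 18, 20, 27, 30, 32, 34, 35, 36, 37, 40}

{6, 7, 10, 12, 14, 16, 18, 20, 27, 30, 32, 34, 35, 36, 37, 40}


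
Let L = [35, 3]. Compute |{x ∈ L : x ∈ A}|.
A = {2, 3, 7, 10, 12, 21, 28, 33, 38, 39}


Set A = {2, 3, 7, 10, 12, 21, 28, 33, 38, 39}
Candidates: [35, 3]
Check each candidate:
35 ∉ A, 3 ∈ A
Count of candidates in A: 1

1


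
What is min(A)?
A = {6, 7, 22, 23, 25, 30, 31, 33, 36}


Set A = {6, 7, 22, 23, 25, 30, 31, 33, 36}
Elements in ascending order: 6, 7, 22, 23, 25, 30, 31, 33, 36
The smallest element is 6.

6


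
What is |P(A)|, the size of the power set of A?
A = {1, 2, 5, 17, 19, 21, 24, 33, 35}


Set A = {1, 2, 5, 17, 19, 21, 24, 33, 35}
|A| = 9
The power set P(A) contains all subsets of A.
|P(A)| = 2^|A| = 2^9 = 512

512


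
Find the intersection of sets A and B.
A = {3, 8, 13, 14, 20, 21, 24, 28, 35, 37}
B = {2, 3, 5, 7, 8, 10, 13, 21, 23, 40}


Set A = {3, 8, 13, 14, 20, 21, 24, 28, 35, 37}
Set B = {2, 3, 5, 7, 8, 10, 13, 21, 23, 40}
A ∩ B includes only elements in both sets.
Check each element of A against B:
3 ✓, 8 ✓, 13 ✓, 14 ✗, 20 ✗, 21 ✓, 24 ✗, 28 ✗, 35 ✗, 37 ✗
A ∩ B = {3, 8, 13, 21}

{3, 8, 13, 21}


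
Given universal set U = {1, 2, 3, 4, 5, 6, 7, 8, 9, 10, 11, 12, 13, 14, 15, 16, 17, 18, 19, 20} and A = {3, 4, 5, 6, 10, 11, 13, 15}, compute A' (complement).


Universal set U = {1, 2, 3, 4, 5, 6, 7, 8, 9, 10, 11, 12, 13, 14, 15, 16, 17, 18, 19, 20}
Set A = {3, 4, 5, 6, 10, 11, 13, 15}
A' = U \ A = elements in U but not in A
Checking each element of U:
1 (not in A, include), 2 (not in A, include), 3 (in A, exclude), 4 (in A, exclude), 5 (in A, exclude), 6 (in A, exclude), 7 (not in A, include), 8 (not in A, include), 9 (not in A, include), 10 (in A, exclude), 11 (in A, exclude), 12 (not in A, include), 13 (in A, exclude), 14 (not in A, include), 15 (in A, exclude), 16 (not in A, include), 17 (not in A, include), 18 (not in A, include), 19 (not in A, include), 20 (not in A, include)
A' = {1, 2, 7, 8, 9, 12, 14, 16, 17, 18, 19, 20}

{1, 2, 7, 8, 9, 12, 14, 16, 17, 18, 19, 20}


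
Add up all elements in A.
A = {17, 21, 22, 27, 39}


Set A = {17, 21, 22, 27, 39}
Sum = 17 + 21 + 22 + 27 + 39 = 126

126


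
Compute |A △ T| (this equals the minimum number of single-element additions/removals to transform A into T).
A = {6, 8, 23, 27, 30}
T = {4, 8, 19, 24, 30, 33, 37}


Set A = {6, 8, 23, 27, 30}
Set T = {4, 8, 19, 24, 30, 33, 37}
Elements to remove from A (in A, not in T): {6, 23, 27} → 3 removals
Elements to add to A (in T, not in A): {4, 19, 24, 33, 37} → 5 additions
Total edits = 3 + 5 = 8

8


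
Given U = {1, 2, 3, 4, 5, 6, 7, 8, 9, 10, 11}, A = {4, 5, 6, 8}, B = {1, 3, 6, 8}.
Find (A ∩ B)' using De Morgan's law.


U = {1, 2, 3, 4, 5, 6, 7, 8, 9, 10, 11}
A = {4, 5, 6, 8}, B = {1, 3, 6, 8}
A ∩ B = {6, 8}
(A ∩ B)' = U \ (A ∩ B) = {1, 2, 3, 4, 5, 7, 9, 10, 11}
Verification via A' ∪ B': A' = {1, 2, 3, 7, 9, 10, 11}, B' = {2, 4, 5, 7, 9, 10, 11}
A' ∪ B' = {1, 2, 3, 4, 5, 7, 9, 10, 11} ✓

{1, 2, 3, 4, 5, 7, 9, 10, 11}


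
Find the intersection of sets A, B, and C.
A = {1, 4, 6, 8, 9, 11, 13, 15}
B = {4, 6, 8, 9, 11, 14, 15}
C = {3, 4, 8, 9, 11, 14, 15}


Set A = {1, 4, 6, 8, 9, 11, 13, 15}
Set B = {4, 6, 8, 9, 11, 14, 15}
Set C = {3, 4, 8, 9, 11, 14, 15}
First, A ∩ B = {4, 6, 8, 9, 11, 15}
Then, (A ∩ B) ∩ C = {4, 8, 9, 11, 15}

{4, 8, 9, 11, 15}


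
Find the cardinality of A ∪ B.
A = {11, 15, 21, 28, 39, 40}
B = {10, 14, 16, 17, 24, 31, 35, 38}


Set A = {11, 15, 21, 28, 39, 40}, |A| = 6
Set B = {10, 14, 16, 17, 24, 31, 35, 38}, |B| = 8
A ∩ B = {}, |A ∩ B| = 0
|A ∪ B| = |A| + |B| - |A ∩ B| = 6 + 8 - 0 = 14

14


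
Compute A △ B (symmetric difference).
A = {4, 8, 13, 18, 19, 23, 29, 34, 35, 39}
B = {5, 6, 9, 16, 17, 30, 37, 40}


Set A = {4, 8, 13, 18, 19, 23, 29, 34, 35, 39}
Set B = {5, 6, 9, 16, 17, 30, 37, 40}
A △ B = (A \ B) ∪ (B \ A)
Elements in A but not B: {4, 8, 13, 18, 19, 23, 29, 34, 35, 39}
Elements in B but not A: {5, 6, 9, 16, 17, 30, 37, 40}
A △ B = {4, 5, 6, 8, 9, 13, 16, 17, 18, 19, 23, 29, 30, 34, 35, 37, 39, 40}

{4, 5, 6, 8, 9, 13, 16, 17, 18, 19, 23, 29, 30, 34, 35, 37, 39, 40}


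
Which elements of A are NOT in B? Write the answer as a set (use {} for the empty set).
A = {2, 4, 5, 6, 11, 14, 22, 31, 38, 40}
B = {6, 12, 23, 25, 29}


Set A = {2, 4, 5, 6, 11, 14, 22, 31, 38, 40}
Set B = {6, 12, 23, 25, 29}
Check each element of A against B:
2 ∉ B (include), 4 ∉ B (include), 5 ∉ B (include), 6 ∈ B, 11 ∉ B (include), 14 ∉ B (include), 22 ∉ B (include), 31 ∉ B (include), 38 ∉ B (include), 40 ∉ B (include)
Elements of A not in B: {2, 4, 5, 11, 14, 22, 31, 38, 40}

{2, 4, 5, 11, 14, 22, 31, 38, 40}


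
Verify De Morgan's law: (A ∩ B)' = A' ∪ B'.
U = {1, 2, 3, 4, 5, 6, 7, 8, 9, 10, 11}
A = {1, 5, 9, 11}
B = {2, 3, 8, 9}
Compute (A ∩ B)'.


U = {1, 2, 3, 4, 5, 6, 7, 8, 9, 10, 11}
A = {1, 5, 9, 11}, B = {2, 3, 8, 9}
A ∩ B = {9}
(A ∩ B)' = U \ (A ∩ B) = {1, 2, 3, 4, 5, 6, 7, 8, 10, 11}
Verification via A' ∪ B': A' = {2, 3, 4, 6, 7, 8, 10}, B' = {1, 4, 5, 6, 7, 10, 11}
A' ∪ B' = {1, 2, 3, 4, 5, 6, 7, 8, 10, 11} ✓

{1, 2, 3, 4, 5, 6, 7, 8, 10, 11}


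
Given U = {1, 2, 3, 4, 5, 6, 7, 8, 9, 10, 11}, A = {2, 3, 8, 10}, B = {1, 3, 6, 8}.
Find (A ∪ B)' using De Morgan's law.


U = {1, 2, 3, 4, 5, 6, 7, 8, 9, 10, 11}
A = {2, 3, 8, 10}, B = {1, 3, 6, 8}
A ∪ B = {1, 2, 3, 6, 8, 10}
(A ∪ B)' = U \ (A ∪ B) = {4, 5, 7, 9, 11}
Verification via A' ∩ B': A' = {1, 4, 5, 6, 7, 9, 11}, B' = {2, 4, 5, 7, 9, 10, 11}
A' ∩ B' = {4, 5, 7, 9, 11} ✓

{4, 5, 7, 9, 11}


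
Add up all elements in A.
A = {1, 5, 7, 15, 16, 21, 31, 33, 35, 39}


Set A = {1, 5, 7, 15, 16, 21, 31, 33, 35, 39}
Sum = 1 + 5 + 7 + 15 + 16 + 21 + 31 + 33 + 35 + 39 = 203

203


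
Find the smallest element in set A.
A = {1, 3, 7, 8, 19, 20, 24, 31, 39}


Set A = {1, 3, 7, 8, 19, 20, 24, 31, 39}
Elements in ascending order: 1, 3, 7, 8, 19, 20, 24, 31, 39
The smallest element is 1.

1


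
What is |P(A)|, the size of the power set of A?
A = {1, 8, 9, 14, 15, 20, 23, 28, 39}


Set A = {1, 8, 9, 14, 15, 20, 23, 28, 39}
|A| = 9
The power set P(A) contains all subsets of A.
|P(A)| = 2^|A| = 2^9 = 512

512


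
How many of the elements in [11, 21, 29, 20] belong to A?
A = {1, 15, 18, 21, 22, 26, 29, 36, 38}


Set A = {1, 15, 18, 21, 22, 26, 29, 36, 38}
Candidates: [11, 21, 29, 20]
Check each candidate:
11 ∉ A, 21 ∈ A, 29 ∈ A, 20 ∉ A
Count of candidates in A: 2

2


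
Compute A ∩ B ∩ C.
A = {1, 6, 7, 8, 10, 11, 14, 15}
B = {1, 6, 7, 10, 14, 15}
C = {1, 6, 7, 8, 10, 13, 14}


Set A = {1, 6, 7, 8, 10, 11, 14, 15}
Set B = {1, 6, 7, 10, 14, 15}
Set C = {1, 6, 7, 8, 10, 13, 14}
First, A ∩ B = {1, 6, 7, 10, 14, 15}
Then, (A ∩ B) ∩ C = {1, 6, 7, 10, 14}

{1, 6, 7, 10, 14}
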